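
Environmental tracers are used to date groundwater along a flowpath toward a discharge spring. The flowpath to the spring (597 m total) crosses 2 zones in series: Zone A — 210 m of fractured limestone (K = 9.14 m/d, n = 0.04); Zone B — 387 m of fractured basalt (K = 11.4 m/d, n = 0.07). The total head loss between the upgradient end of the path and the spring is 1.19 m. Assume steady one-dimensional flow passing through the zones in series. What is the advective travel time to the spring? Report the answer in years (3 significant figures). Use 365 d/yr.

Continuity: the same q passes through each zone, so ΔH = q·Σ(L_j/K_j) — the zones act as resistances in series.
Σ(L/K) = 210/9.14 + 387/11.4 = 22.98 + 33.95 = 56.92 d
q = ΔH / Σ(L/K) = 1.19 / 56.92 = 0.02091 m/d (same in every zone)
Zone A: v = q/n = 0.02091/0.04 = 0.5226 m/d → t_A = 210/0.5226 = 401.8 d
Zone B: v = q/n = 0.02091/0.07 = 0.2986 m/d → t_B = 387/0.2986 = 1296 d
Total t = 401.8 + 1296 = 1698 d
   = 1698 / 365 = 4.65 yr

4.65 years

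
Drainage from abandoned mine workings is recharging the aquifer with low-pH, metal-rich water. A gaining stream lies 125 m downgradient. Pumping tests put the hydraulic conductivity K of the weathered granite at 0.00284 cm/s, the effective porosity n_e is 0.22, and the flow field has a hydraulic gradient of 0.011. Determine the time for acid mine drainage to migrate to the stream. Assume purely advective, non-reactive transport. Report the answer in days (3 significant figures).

K = 0.00284 cm/s × 864 = 2.454 m/d
Specific discharge q = 2.454 × 0.011 = 0.02699 m/d
Average linear velocity = 0.02699 / 0.22 = 0.1227 m/d
t = L / v = 125 / 0.1227 = 1019 d

1020 days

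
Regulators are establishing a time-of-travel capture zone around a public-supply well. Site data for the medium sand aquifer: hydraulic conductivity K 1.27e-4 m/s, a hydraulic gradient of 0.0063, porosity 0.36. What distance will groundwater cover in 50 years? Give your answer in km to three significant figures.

3.50 km

K = 1.27e-4 m/s × 86400 s/d = 10.97 m/d
q = Ki = 10.97 × 0.0063 = 0.06913 m/d
v = Ki/n = 10.97·0.0063/0.36 = 0.1920 m/d
T = 50 yr × 365 = 18250 d
L = v × T = 0.1920 × 18250 = 3504 m
   = 3.50 km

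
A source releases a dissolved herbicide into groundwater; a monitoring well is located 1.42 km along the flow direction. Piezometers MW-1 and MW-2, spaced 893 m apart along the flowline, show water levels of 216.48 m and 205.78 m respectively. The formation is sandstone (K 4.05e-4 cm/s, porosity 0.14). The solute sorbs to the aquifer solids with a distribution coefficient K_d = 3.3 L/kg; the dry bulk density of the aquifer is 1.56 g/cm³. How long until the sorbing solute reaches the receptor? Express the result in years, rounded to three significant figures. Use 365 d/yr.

Hydraulic gradient i = (216.48 − 205.78) / 893 = 10.70 / 893 = 0.01198
K = 4.05e-4 cm/s × 864 = 0.3499 m/d
q = Ki = 0.3499 × 0.01198 = 0.004193 m/d
Seepage velocity v = q / n = 0.004193 / 0.14 = 0.02995 m/d
Retardation R = 1 + ρ_b·K_d/n = 1 + 1.56×3.3/0.14 = 37.77
Contaminant velocity v_c = v/R = 0.02995/37.77 = 7.929e-4 m/d
L = 1.42 km = 1420 m
t = L/v_c = 1420/7.929e-4 = 1.791e6 d
   = 1.791e6/365 = 4910 yr

4910 years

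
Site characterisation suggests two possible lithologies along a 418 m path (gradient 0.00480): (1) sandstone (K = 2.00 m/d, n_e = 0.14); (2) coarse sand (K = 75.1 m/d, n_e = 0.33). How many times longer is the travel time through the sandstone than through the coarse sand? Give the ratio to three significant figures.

Unit 1 (sandstone): v = 2.00×0.0048/0.14 = 0.06857 m/d, t = 418/0.06857 = 6096 d
Unit 2 (coarse sand): v = 75.1×0.0048/0.33 = 1.092 m/d, t = 418/1.092 = 382.7 d
t(sandstone) / t(coarse sand) = 6096/382.7 = 15.9

15.9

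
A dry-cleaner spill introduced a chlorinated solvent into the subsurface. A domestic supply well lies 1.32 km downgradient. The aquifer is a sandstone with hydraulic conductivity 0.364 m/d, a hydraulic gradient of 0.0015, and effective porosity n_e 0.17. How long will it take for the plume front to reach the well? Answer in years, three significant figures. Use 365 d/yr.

q = Ki = 0.364 × 0.0015 = 5.460e-4 m/d
Average linear velocity = 5.460e-4 / 0.17 = 0.003212 m/d
L = 1.32 km = 1320 m
t = L / v = 1320 / 0.003212 = 411000 d
   = 411000 / 365 = 1130 yr

1130 years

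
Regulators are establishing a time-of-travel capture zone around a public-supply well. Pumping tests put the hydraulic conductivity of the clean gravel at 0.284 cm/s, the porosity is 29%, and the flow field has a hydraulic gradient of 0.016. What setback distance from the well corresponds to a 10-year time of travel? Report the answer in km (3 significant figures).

49.4 km

K = 0.284 cm/s × 864 = 245.4 m/d
Darcy flux q = K·i = 245.4 × 0.016 = 3.926 m/d
Average linear velocity = 3.926 / 0.29 = 13.54 m/d
T = 10 yr × 365 = 3650 d
L = v × T = 13.54 × 3650 = 49410 m
   = 49.4 km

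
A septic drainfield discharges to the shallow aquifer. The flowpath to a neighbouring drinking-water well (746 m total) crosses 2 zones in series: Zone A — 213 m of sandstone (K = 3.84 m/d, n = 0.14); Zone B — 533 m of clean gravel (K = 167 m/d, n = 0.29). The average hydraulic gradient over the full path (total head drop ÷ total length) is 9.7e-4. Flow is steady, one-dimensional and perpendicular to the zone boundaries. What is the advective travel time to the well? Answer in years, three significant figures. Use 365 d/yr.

41.0 years

For zones in series the flux q is common to all zones; the equivalent conductivity is the harmonic (thickness-weighted) mean, K_eq = L_total / Σ(L_j/K_j).
Σ(L/K) = 213/3.84 + 533/167 = 55.47 + 3.192 = 58.66 d
K_eq = L_total / Σ(L/K) = 746 / 58.66 = 12.72 m/d
q = K_eq · i = 12.72 × 9.7e-4 = 0.01234 m/d (same in every zone)
Zone A: v = q/n = 0.01234/0.14 = 0.08811 m/d → t_A = 213/0.08811 = 2417 d
Zone B: v = q/n = 0.01234/0.29 = 0.04254 m/d → t_B = 533/0.04254 = 12530 d
Total t = 2417 + 12530 = 14950 d
   = 14950 / 365 = 41.0 yr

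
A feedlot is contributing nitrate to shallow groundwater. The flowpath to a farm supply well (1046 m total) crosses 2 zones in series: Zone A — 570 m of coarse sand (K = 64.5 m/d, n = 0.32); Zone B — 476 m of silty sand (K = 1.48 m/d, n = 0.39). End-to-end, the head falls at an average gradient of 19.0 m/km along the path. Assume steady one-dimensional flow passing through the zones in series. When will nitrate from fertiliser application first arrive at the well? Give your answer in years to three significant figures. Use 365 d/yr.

Steady 1-D flow in series ⇒ the Darcy flux q is identical in every zone and the zone head losses add (resistances L/K in series).
Σ(L/K) = 570/64.5 + 476/1.48 = 8.837 + 321.6 = 330.5 d
K_eq = L_total / Σ(L/K) = 1046 / 330.5 = 3.165 m/d
q = K_eq · i = 3.165 × 0.019 = 0.06014 m/d (same in every zone)
Zone A: v = q/n = 0.06014/0.32 = 0.1879 m/d → t_A = 570/0.1879 = 3033 d
Zone B: v = q/n = 0.06014/0.39 = 0.1542 m/d → t_B = 476/0.1542 = 3087 d
Total t = 3033 + 3087 = 6120 d
   = 6120 / 365 = 16.8 yr

16.8 years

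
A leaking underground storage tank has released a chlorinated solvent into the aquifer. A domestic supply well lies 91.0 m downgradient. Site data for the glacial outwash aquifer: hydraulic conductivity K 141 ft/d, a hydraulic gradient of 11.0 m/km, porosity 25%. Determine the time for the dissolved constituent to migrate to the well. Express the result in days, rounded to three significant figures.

K = 141 ft/d × 0.3048 = 42.98 m/d
Darcy flux q = K·i = 42.98 × 0.011 = 0.4727 m/d
Average linear velocity = 0.4727 / 0.25 = 1.891 m/d
t = L / v = 91.0 / 1.891 = 48.12 d

48.1 days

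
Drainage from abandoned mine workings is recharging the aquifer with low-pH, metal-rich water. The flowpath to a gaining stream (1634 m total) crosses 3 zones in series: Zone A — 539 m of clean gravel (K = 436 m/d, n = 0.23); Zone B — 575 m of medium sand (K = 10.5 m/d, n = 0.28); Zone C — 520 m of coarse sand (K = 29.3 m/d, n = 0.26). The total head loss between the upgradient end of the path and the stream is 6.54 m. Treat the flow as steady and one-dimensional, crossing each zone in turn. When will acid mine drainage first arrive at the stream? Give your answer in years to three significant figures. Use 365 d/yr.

13.0 years

Steady 1-D flow in series ⇒ the Darcy flux q is identical in every zone and the zone head losses add (resistances L/K in series).
Σ(L/K) = 539/436 + 575/10.5 + 520/29.3 = 1.236 + 54.76 + 17.75 = 73.75 d
q = ΔH / Σ(L/K) = 6.54 / 73.75 = 0.08868 m/d (same in every zone)
Zone A: v = q/n = 0.08868/0.23 = 0.3856 m/d → t_A = 539/0.3856 = 1398 d
Zone B: v = q/n = 0.08868/0.28 = 0.3167 m/d → t_B = 575/0.3167 = 1815 d
Zone C: v = q/n = 0.08868/0.26 = 0.3411 m/d → t_C = 520/0.3411 = 1525 d
Total t = 1398 + 1815 + 1525 = 4738 d
   = 4738 / 365 = 13.0 yr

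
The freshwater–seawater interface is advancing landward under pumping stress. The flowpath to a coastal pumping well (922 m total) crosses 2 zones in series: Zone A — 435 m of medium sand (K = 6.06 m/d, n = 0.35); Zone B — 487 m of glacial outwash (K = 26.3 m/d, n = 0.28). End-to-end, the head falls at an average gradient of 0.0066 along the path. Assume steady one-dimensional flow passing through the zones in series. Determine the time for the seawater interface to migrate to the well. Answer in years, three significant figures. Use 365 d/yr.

11.7 years

Continuity: the same q passes through each zone, so ΔH = q·Σ(L_j/K_j) — the zones act as resistances in series.
Σ(L/K) = 435/6.06 + 487/26.3 = 71.78 + 18.52 = 90.30 d
K_eq = L_total / Σ(L/K) = 922 / 90.30 = 10.21 m/d
q = K_eq · i = 10.21 × 0.0066 = 0.06739 m/d (same in every zone)
Zone A: v = q/n = 0.06739/0.35 = 0.1925 m/d → t_A = 435/0.1925 = 2259 d
Zone B: v = q/n = 0.06739/0.28 = 0.2407 m/d → t_B = 487/0.2407 = 2023 d
Total t = 2259 + 2023 = 4283 d
   = 4283 / 365 = 11.7 yr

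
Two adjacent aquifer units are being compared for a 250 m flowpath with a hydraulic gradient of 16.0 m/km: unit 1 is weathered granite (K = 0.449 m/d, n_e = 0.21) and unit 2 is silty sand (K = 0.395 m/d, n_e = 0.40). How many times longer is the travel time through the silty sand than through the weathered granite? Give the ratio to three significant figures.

Unit 1 (weathered granite): v = 0.449×0.016/0.21 = 0.03421 m/d, t = 250/0.03421 = 7308 d
Unit 2 (silty sand): v = 0.395×0.016/0.40 = 0.01580 m/d, t = 250/0.01580 = 15820 d
t(silty sand) / t(weathered granite) = 15820/7308 = 2.17

2.17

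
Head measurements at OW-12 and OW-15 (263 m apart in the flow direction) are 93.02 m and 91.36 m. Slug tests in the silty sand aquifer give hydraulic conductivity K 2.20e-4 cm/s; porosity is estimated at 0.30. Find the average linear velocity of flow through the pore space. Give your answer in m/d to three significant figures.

0.00400 m/d

Hydraulic gradient i = (93.02 − 91.36) / 263 = 1.66 / 263 = 0.006312
K = 2.20e-4 cm/s × 864 = 0.1901 m/d
Darcy flux q = K·i = 0.1901 × 0.006312 = 0.001200 m/d
Average linear velocity = 0.001200 / 0.30 = 0.003999 m/d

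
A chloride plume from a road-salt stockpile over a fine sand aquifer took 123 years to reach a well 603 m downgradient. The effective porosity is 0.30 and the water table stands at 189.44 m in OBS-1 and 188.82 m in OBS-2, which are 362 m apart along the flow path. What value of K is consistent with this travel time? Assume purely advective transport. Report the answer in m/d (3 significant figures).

Hydraulic gradient i = (189.44 − 188.82) / 362 = 0.62 / 362 = 0.001713
t = 123 years = 44900 d
v = L / t = 603 / 44900 = 0.01343 m/d
K = v · n / i = 0.01343 × 0.30 / 0.001713 = 2.35 m/d

2.35 m/d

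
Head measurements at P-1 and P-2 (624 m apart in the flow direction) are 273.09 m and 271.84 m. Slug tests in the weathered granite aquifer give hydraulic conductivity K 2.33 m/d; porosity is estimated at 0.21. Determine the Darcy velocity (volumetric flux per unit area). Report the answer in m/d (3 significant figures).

Hydraulic gradient i = (273.09 − 271.84) / 624 = 1.25 / 624 = 0.002003
Specific discharge q = 2.33 × 0.002003 = 0.004667 m/d

0.00467 m/d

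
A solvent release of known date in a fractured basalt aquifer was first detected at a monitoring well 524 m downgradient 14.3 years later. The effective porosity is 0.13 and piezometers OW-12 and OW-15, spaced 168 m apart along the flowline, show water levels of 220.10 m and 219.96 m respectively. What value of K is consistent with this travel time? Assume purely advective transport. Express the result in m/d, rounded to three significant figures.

15.7 m/d

Hydraulic gradient i = (220.10 − 219.96) / 168 = 0.14 / 168 = 8.333e-4
t = 14.3 years = 5220 d
v = L / t = 524 / 5220 = 0.1004 m/d
K = v · n / i = 0.1004 × 0.13 / 8.333e-4 = 15.7 m/d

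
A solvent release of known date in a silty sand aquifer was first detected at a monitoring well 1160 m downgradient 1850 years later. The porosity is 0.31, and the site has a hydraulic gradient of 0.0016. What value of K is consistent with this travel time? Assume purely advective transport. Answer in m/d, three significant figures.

0.333 m/d

t = 1850 years = 675300 d
v = L / t = 1160 / 675300 = 0.001718 m/d
K = v · n / i = 0.001718 × 0.31 / 0.0016 = 0.333 m/d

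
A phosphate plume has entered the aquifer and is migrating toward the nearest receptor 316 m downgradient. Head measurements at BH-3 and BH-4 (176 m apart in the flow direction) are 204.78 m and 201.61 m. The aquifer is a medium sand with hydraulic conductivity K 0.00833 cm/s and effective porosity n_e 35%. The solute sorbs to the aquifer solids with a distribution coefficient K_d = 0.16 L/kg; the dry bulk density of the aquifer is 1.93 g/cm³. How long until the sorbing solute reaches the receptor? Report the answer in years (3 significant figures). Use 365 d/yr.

Hydraulic gradient i = (204.78 − 201.61) / 176 = 3.17 / 176 = 0.01801
K = 0.00833 cm/s × 864 = 7.197 m/d
q = Ki = 7.197 × 0.01801 = 0.1296 m/d
v = Ki/n = 7.197·0.01801/0.35 = 0.3704 m/d
Retardation R = 1 + ρ_b·K_d/n = 1 + 1.93×0.16/0.35 = 1.882
Contaminant velocity v_c = v/R = 0.3704/1.882 = 0.1968 m/d
t = L/v_c = 316/0.1968 = 1606 d
   = 1606/365 = 4.40 yr

4.40 years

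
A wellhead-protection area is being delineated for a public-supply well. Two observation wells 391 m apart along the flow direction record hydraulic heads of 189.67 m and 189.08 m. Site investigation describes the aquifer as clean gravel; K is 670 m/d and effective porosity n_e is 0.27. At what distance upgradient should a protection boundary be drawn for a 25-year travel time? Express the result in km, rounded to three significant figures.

Hydraulic gradient i = (189.67 − 189.08) / 391 = 0.59 / 391 = 0.001509
Specific discharge q = 670 × 0.001509 = 1.011 m/d
v = Ki/n = 670·0.001509/0.27 = 3.744 m/d
T = 25 yr × 365 = 9125 d
L = v × T = 3.744 × 9125 = 34170 m
   = 34.2 km

34.2 km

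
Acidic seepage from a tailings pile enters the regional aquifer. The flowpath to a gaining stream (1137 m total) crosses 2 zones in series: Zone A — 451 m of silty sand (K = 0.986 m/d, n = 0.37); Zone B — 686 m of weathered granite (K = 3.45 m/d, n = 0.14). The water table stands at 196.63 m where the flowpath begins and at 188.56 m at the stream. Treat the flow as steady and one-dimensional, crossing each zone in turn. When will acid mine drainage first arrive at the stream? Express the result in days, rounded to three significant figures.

21400 days

Total head drop ΔH = 196.63 − 188.56 = 8.07 m
Steady 1-D flow in series ⇒ the Darcy flux q is identical in every zone and the zone head losses add (resistances L/K in series).
Σ(L/K) = 451/0.986 + 686/3.45 = 457.4 + 198.8 = 656.2 d
q = ΔH / Σ(L/K) = 8.07 / 656.2 = 0.01230 m/d (same in every zone)
Zone A: v = q/n = 0.01230/0.37 = 0.03324 m/d → t_A = 451/0.03324 = 13570 d
Zone B: v = q/n = 0.01230/0.14 = 0.08784 m/d → t_B = 686/0.08784 = 7810 d
Total t = 13570 + 7810 = 21380 d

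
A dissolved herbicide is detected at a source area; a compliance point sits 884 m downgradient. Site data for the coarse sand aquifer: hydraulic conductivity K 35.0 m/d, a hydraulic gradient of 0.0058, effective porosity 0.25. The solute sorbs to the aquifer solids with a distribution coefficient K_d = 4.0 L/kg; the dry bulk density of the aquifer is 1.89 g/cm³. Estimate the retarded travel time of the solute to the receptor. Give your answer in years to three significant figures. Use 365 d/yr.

93.2 years

Specific discharge q = 35.0 × 0.0058 = 0.2030 m/d
v_s = q/n_e = 0.2030/0.25 = 0.8120 m/d
Retardation R = 1 + ρ_b·K_d/n = 1 + 1.89×4.0/0.25 = 31.24
Contaminant velocity v_c = v/R = 0.8120/31.24 = 0.02599 m/d
t = L/v_c = 884/0.02599 = 34010 d
   = 34010/365 = 93.2 yr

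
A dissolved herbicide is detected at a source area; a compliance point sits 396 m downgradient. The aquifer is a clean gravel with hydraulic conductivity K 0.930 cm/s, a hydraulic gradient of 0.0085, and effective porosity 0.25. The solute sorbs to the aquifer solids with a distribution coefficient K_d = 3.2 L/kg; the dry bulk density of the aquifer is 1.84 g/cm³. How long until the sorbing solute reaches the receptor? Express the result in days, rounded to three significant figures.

356 days

K = 0.930 cm/s × 864 = 803.5 m/d
q = Ki = 803.5 × 0.0085 = 6.830 m/d
Seepage velocity v = q / n = 6.830 / 0.25 = 27.32 m/d
Retardation R = 1 + ρ_b·K_d/n = 1 + 1.84×3.2/0.25 = 24.55
Contaminant velocity v_c = v/R = 27.32/24.55 = 1.113 m/d
t = L/v_c = 396/1.113 = 355.9 d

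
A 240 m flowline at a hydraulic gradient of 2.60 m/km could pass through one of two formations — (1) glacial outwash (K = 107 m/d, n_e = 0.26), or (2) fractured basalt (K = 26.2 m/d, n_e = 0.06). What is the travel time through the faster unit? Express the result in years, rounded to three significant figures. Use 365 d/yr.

Unit 1 (glacial outwash): v = 107×0.0026/0.26 = 1.070 m/d, t = 240/1.070 = 224.3 d
Unit 2 (fractured basalt): v = 26.2×0.0026/0.06 = 1.135 m/d, t = 240/1.135 = 211.4 d
Faster: 211.4 d / 365 = 0.579 yr

0.579 years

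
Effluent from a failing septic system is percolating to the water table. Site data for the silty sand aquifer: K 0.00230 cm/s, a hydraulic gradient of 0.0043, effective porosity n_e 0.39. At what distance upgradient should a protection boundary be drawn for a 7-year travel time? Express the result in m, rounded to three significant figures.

K = 0.00230 cm/s × 864 = 1.987 m/d
q = Ki = 1.987 × 0.0043 = 0.008545 m/d
Seepage velocity v = q / n = 0.008545 / 0.39 = 0.02191 m/d
T = 7 yr × 365 = 2555 d
L = v × T = 0.02191 × 2555 = 55.98 m

56.0 m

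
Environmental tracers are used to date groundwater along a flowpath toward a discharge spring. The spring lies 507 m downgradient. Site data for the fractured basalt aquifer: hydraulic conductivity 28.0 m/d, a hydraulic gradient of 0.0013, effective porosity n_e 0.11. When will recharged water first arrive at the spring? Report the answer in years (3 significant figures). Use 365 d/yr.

Darcy flux q = K·i = 28.0 × 0.0013 = 0.03640 m/d
v = Ki/n = 28.0·0.0013/0.11 = 0.3309 m/d
t = L / v = 507 / 0.3309 = 1532 d
   = 1532 / 365 = 4.20 yr

4.20 years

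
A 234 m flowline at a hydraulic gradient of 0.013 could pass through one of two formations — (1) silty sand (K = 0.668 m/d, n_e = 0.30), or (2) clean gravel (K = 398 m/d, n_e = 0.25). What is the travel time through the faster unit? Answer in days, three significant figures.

11.3 days

Unit 1 (silty sand): v = 0.668×0.013/0.30 = 0.02895 m/d, t = 234/0.02895 = 8084 d
Unit 2 (clean gravel): v = 398×0.013/0.25 = 20.70 m/d, t = 234/20.70 = 11.31 d
Faster unit: t = 11.3 d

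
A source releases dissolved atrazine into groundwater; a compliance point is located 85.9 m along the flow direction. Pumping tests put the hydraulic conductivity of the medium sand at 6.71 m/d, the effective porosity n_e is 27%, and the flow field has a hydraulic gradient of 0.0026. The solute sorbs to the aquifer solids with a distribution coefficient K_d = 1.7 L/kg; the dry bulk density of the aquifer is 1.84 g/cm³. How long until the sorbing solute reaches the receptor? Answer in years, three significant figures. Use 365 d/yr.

Specific discharge q = 6.71 × 0.0026 = 0.01745 m/d
v = Ki/n = 6.71·0.0026/0.27 = 0.06461 m/d
Retardation R = 1 + ρ_b·K_d/n = 1 + 1.84×1.7/0.27 = 12.59
Contaminant velocity v_c = v/R = 0.06461/12.59 = 0.005134 m/d
t = L/v_c = 85.9/0.005134 = 16730 d
   = 16730/365 = 45.8 yr

45.8 years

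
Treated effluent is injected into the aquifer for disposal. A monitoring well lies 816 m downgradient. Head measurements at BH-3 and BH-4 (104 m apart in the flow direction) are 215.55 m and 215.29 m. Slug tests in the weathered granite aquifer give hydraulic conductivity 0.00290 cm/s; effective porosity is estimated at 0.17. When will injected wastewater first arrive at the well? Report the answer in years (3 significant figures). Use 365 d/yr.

Hydraulic gradient i = (215.55 − 215.29) / 104 = 0.26 / 104 = 0.002500
K = 0.00290 cm/s × 864 = 2.506 m/d
q = Ki = 2.506 × 0.002500 = 0.006264 m/d
v = Ki/n = 2.506·0.002500/0.17 = 0.03685 m/d
t = L / v = 816 / 0.03685 = 22150 d
   = 22150 / 365 = 60.7 yr

60.7 years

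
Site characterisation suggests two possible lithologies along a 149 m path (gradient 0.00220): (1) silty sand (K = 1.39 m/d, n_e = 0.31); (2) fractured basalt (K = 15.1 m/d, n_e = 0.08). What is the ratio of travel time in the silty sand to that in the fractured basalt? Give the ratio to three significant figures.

42.1

Unit 1 (silty sand): v = 1.39×0.0022/0.31 = 0.009865 m/d, t = 149/0.009865 = 15100 d
Unit 2 (fractured basalt): v = 15.1×0.0022/0.08 = 0.4153 m/d, t = 149/0.4153 = 358.8 d
t(silty sand) / t(fractured basalt) = 15100/358.8 = 42.1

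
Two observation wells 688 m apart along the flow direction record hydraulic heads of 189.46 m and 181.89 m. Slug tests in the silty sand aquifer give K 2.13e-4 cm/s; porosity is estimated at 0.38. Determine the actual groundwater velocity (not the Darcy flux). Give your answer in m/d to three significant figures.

Hydraulic gradient i = (189.46 − 181.89) / 688 = 7.57 / 688 = 0.01100
K = 2.13e-4 cm/s × 864 = 0.1840 m/d
Specific discharge q = 0.1840 × 0.01100 = 0.002025 m/d
Average linear velocity = 0.002025 / 0.38 = 0.005329 m/d

0.00533 m/d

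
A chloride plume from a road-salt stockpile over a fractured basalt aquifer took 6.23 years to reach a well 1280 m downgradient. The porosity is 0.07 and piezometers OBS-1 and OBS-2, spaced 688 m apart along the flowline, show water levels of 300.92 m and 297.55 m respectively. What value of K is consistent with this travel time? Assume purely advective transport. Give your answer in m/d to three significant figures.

8.04 m/d

Hydraulic gradient i = (300.92 − 297.55) / 688 = 3.37 / 688 = 0.004898
t = 6.23 years = 2274 d
v = L / t = 1280 / 2274 = 0.5629 m/d
K = v · n / i = 0.5629 × 0.07 / 0.004898 = 8.04 m/d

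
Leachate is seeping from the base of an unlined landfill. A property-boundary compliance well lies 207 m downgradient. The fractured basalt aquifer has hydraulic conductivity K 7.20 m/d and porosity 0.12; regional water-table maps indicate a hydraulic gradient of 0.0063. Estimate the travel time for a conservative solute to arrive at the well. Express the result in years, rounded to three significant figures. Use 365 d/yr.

Darcy flux q = K·i = 7.20 × 0.0063 = 0.04536 m/d
v_s = q/n_e = 0.04536/0.12 = 0.3780 m/d
t = L / v = 207 / 0.3780 = 547.6 d
   = 547.6 / 365 = 1.50 yr

1.50 years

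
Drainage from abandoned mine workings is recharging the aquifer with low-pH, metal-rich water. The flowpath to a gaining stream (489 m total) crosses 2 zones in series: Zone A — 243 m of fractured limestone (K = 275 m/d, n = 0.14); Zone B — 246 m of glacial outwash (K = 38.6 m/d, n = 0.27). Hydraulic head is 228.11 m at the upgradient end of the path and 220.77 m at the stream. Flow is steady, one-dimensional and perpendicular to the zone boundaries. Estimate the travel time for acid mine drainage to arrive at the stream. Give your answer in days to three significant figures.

99.3 days

Total head drop ΔH = 228.11 − 220.77 = 7.34 m
Steady 1-D flow in series ⇒ the Darcy flux q is identical in every zone and the zone head losses add (resistances L/K in series).
Σ(L/K) = 243/275 + 246/38.6 = 0.8836 + 6.373 = 7.257 d
q = ΔH / Σ(L/K) = 7.34 / 7.257 = 1.011 m/d (same in every zone)
Zone A: v = q/n = 1.011/0.14 = 7.225 m/d → t_A = 243/7.225 = 33.63 d
Zone B: v = q/n = 1.011/0.27 = 3.746 m/d → t_B = 246/3.746 = 65.67 d
Total t = 33.63 + 65.67 = 99.30 d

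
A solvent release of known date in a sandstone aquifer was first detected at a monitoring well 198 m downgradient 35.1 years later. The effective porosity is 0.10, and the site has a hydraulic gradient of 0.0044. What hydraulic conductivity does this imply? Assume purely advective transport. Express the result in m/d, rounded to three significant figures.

0.351 m/d

t = 35.1 years = 12810 d
v = L / t = 198 / 12810 = 0.01545 m/d
K = v · n / i = 0.01545 × 0.10 / 0.0044 = 0.351 m/d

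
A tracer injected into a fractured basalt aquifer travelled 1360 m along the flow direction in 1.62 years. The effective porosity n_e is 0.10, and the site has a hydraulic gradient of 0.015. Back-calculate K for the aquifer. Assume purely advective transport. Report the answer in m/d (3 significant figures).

15.3 m/d

t = 1.62 years = 591.3 d
v = L / t = 1360 / 591.3 = 2.300 m/d
K = v · n / i = 2.300 × 0.10 / 0.015 = 15.3 m/d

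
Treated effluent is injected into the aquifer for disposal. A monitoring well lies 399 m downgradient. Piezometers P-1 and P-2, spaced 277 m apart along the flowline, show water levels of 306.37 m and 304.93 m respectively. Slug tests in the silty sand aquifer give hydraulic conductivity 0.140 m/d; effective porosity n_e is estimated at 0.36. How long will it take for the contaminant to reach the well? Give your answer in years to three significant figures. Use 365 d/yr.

Hydraulic gradient i = (306.37 − 304.93) / 277 = 1.44 / 277 = 0.005199
Specific discharge q = 0.140 × 0.005199 = 7.278e-4 m/d
Seepage velocity v = q / n = 7.278e-4 / 0.36 = 0.002022 m/d
t = L / v = 399 / 0.002022 = 197400 d
   = 197400 / 365 = 541 yr

541 years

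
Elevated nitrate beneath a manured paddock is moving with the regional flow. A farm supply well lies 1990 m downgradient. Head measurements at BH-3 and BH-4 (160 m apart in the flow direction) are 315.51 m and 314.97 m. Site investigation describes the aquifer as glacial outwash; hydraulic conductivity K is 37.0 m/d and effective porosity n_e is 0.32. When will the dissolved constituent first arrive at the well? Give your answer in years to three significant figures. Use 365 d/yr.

Hydraulic gradient i = (315.51 − 314.97) / 160 = 0.54 / 160 = 0.003375
q = Ki = 37.0 × 0.003375 = 0.1249 m/d
Average linear velocity = 0.1249 / 0.32 = 0.3902 m/d
t = L / v = 1990 / 0.3902 = 5099 d
   = 5099 / 365 = 14.0 yr

14.0 years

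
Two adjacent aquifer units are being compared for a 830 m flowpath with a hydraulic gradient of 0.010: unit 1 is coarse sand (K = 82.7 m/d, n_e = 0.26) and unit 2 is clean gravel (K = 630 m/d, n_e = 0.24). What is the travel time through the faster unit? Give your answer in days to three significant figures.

Unit 1 (coarse sand): v = 82.7×0.010/0.26 = 3.181 m/d, t = 830/3.181 = 260.9 d
Unit 2 (clean gravel): v = 630×0.010/0.24 = 26.25 m/d, t = 830/26.25 = 31.62 d
Faster unit: t = 31.6 d

31.6 days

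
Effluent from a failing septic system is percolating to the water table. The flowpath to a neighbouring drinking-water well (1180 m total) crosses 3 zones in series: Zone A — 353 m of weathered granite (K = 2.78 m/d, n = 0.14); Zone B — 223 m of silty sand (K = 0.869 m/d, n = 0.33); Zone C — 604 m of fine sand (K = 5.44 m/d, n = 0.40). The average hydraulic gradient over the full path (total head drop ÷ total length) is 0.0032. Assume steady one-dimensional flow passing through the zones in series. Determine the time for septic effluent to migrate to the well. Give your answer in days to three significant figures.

Continuity: the same q passes through each zone, so ΔH = q·Σ(L_j/K_j) — the zones act as resistances in series.
Σ(L/K) = 353/2.78 + 223/0.869 + 604/5.44 = 127.0 + 256.6 + 111.0 = 494.6 d
K_eq = L_total / Σ(L/K) = 1180 / 494.6 = 2.386 m/d
q = K_eq · i = 2.386 × 0.0032 = 0.007634 m/d (same in every zone)
Zone A: v = q/n = 0.007634/0.14 = 0.05453 m/d → t_A = 353/0.05453 = 6474 d
Zone B: v = q/n = 0.007634/0.33 = 0.02313 m/d → t_B = 223/0.02313 = 9640 d
Zone C: v = q/n = 0.007634/0.40 = 0.01909 m/d → t_C = 604/0.01909 = 31650 d
Total t = 6474 + 9640 + 31650 = 47760 d

47800 days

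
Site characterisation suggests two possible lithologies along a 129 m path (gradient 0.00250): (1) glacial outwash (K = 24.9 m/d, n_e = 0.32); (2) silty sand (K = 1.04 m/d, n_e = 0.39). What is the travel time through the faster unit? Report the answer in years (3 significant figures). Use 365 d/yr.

1.82 years

Unit 1 (glacial outwash): v = 24.9×0.0025/0.32 = 0.1945 m/d, t = 129/0.1945 = 663.1 d
Unit 2 (silty sand): v = 1.04×0.0025/0.39 = 0.006667 m/d, t = 129/0.006667 = 19350 d
Faster: 663.1 d / 365 = 1.82 yr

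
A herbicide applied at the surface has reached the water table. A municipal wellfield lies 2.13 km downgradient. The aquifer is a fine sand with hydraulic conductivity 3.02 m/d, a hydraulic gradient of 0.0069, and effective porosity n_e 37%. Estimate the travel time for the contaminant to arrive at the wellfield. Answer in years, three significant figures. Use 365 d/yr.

Specific discharge q = 3.02 × 0.0069 = 0.02084 m/d
v_s = q/n_e = 0.02084/0.37 = 0.05632 m/d
L = 2.13 km = 2130 m
t = L / v = 2130 / 0.05632 = 37820 d
   = 37820 / 365 = 104 yr

104 years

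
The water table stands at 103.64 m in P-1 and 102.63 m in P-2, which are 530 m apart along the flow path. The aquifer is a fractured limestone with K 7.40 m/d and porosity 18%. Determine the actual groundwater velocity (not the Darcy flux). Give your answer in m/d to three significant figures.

0.0783 m/d

Hydraulic gradient i = (103.64 − 102.63) / 530 = 1.01 / 530 = 0.001906
Darcy flux q = K·i = 7.40 × 0.001906 = 0.01410 m/d
Seepage velocity v = q / n = 0.01410 / 0.18 = 0.07834 m/d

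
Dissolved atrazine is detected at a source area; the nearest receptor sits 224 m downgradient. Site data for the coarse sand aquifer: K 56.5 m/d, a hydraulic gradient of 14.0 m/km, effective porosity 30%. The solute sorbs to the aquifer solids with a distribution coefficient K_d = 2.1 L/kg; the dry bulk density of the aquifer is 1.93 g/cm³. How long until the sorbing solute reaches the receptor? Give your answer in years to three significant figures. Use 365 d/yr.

3.38 years

q = Ki = 56.5 × 0.014 = 0.7910 m/d
v_s = q/n_e = 0.7910/0.30 = 2.637 m/d
Retardation R = 1 + ρ_b·K_d/n = 1 + 1.93×2.1/0.30 = 14.51
Contaminant velocity v_c = v/R = 2.637/14.51 = 0.1817 m/d
t = L/v_c = 224/0.1817 = 1233 d
   = 1233/365 = 3.38 yr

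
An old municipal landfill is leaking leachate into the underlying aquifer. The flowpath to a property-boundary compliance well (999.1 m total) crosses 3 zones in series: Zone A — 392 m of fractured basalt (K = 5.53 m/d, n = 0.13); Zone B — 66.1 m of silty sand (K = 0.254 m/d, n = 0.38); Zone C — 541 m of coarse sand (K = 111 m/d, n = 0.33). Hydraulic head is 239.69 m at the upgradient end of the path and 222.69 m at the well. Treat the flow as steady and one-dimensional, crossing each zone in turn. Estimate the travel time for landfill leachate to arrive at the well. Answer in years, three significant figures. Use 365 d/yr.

13.8 years

Total head drop ΔH = 239.69 − 222.69 = 17.00 m
Continuity: the same q passes through each zone, so ΔH = q·Σ(L_j/K_j) — the zones act as resistances in series.
Σ(L/K) = 392/5.53 + 66.1/0.254 + 541/111 = 70.89 + 260.2 + 4.874 = 336.0 d
q = ΔH / Σ(L/K) = 17.00 / 336.0 = 0.05060 m/d (same in every zone)
Zone A: v = q/n = 0.05060/0.13 = 0.3892 m/d → t_A = 392/0.3892 = 1007 d
Zone B: v = q/n = 0.05060/0.38 = 0.1331 m/d → t_B = 66.1/0.1331 = 496.4 d
Zone C: v = q/n = 0.05060/0.33 = 0.1533 m/d → t_C = 541/0.1533 = 3529 d
Total t = 1007 + 496.4 + 3529 = 5032 d
   = 5032 / 365 = 13.8 yr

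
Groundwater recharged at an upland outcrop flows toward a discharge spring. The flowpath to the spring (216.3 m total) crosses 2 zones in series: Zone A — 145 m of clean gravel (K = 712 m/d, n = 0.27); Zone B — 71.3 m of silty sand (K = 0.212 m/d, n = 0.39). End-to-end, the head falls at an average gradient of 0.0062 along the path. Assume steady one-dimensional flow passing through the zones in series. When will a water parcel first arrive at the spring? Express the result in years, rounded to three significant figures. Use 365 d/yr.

46.0 years

For zones in series the flux q is common to all zones; the equivalent conductivity is the harmonic (thickness-weighted) mean, K_eq = L_total / Σ(L_j/K_j).
Σ(L/K) = 145/712 + 71.3/0.212 = 0.2037 + 336.3 = 336.5 d
K_eq = L_total / Σ(L/K) = 216.3 / 336.5 = 0.6427 m/d
q = K_eq · i = 0.6427 × 0.0062 = 0.003985 m/d (same in every zone)
Zone A: v = q/n = 0.003985/0.27 = 0.01476 m/d → t_A = 145/0.01476 = 9824 d
Zone B: v = q/n = 0.003985/0.39 = 0.01022 m/d → t_B = 71.3/0.01022 = 6978 d
Total t = 9824 + 6978 = 16800 d
   = 16800 / 365 = 46.0 yr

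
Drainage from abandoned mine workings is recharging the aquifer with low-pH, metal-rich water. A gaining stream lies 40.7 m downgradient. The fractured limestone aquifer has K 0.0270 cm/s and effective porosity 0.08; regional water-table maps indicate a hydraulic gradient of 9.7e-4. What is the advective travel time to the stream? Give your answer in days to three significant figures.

144 days

K = 0.0270 cm/s × 864 = 23.33 m/d
q = Ki = 23.33 × 9.7e-4 = 0.02263 m/d
v_s = q/n_e = 0.02263/0.08 = 0.2829 m/d
t = L / v = 40.7 / 0.2829 = 143.9 d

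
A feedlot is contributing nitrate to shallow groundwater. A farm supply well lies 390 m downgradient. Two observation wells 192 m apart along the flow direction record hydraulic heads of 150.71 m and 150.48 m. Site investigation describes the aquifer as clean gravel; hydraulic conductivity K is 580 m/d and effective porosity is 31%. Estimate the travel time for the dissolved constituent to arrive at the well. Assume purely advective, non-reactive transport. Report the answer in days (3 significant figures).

174 days

Hydraulic gradient i = (150.71 − 150.48) / 192 = 0.23 / 192 = 0.001198
q = Ki = 580 × 0.001198 = 0.6948 m/d
Average linear velocity = 0.6948 / 0.31 = 2.241 m/d
t = L / v = 390 / 2.241 = 174.0 d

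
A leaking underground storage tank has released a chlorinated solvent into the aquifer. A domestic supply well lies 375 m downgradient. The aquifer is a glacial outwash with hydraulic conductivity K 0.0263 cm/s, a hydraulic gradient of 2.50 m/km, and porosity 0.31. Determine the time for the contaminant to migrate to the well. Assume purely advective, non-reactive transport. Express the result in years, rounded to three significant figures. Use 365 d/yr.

5.61 years

K = 0.0263 cm/s × 864 = 22.72 m/d
q = Ki = 22.72 × 0.0025 = 0.05681 m/d
v_s = q/n_e = 0.05681/0.31 = 0.1833 m/d
t = L / v = 375 / 0.1833 = 2046 d
   = 2046 / 365 = 5.61 yr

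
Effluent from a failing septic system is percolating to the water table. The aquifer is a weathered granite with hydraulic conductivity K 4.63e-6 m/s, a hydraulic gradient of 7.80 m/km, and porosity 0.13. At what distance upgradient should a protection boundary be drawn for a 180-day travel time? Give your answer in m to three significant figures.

4.32 m

K = 4.63e-6 m/s × 86400 s/d = 0.4000 m/d
q = Ki = 0.4000 × 0.0078 = 0.003120 m/d
v_s = q/n_e = 0.003120/0.13 = 0.02400 m/d
L = v × T = 0.02400 × 180 = 4.320 m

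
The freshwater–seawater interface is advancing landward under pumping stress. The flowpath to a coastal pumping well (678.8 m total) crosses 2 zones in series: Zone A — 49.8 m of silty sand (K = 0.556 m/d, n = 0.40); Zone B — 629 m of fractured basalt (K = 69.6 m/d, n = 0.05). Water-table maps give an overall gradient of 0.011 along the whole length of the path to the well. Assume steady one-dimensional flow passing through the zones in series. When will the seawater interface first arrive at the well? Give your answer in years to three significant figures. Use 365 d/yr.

Steady 1-D flow in series ⇒ the Darcy flux q is identical in every zone and the zone head losses add (resistances L/K in series).
Σ(L/K) = 49.8/0.556 + 629/69.6 = 89.57 + 9.037 = 98.61 d
K_eq = L_total / Σ(L/K) = 678.8 / 98.61 = 6.884 m/d
q = K_eq · i = 6.884 × 0.011 = 0.07572 m/d (same in every zone)
Zone A: v = q/n = 0.07572/0.40 = 0.1893 m/d → t_A = 49.8/0.1893 = 263.1 d
Zone B: v = q/n = 0.07572/0.05 = 1.514 m/d → t_B = 629/1.514 = 415.3 d
Total t = 263.1 + 415.3 = 678.4 d
   = 678.4 / 365 = 1.86 yr

1.86 years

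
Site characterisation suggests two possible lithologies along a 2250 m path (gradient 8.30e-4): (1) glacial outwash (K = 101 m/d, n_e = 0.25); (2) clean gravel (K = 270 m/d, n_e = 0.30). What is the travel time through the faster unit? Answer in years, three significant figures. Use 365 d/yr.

Unit 1 (glacial outwash): v = 101×8.3e-4/0.25 = 0.3353 m/d, t = 2250/0.3353 = 6710 d
Unit 2 (clean gravel): v = 270×8.3e-4/0.30 = 0.7470 m/d, t = 2250/0.7470 = 3012 d
Faster: 3012 d / 365 = 8.25 yr

8.25 years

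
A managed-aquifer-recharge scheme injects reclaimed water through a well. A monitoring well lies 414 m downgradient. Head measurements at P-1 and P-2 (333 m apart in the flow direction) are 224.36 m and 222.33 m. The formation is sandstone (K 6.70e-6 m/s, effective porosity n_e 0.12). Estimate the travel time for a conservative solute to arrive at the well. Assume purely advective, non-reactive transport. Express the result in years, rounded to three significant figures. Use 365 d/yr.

Hydraulic gradient i = (224.36 − 222.33) / 333 = 2.03 / 333 = 0.006096
K = 6.70e-6 m/s × 86400 s/d = 0.5789 m/d
Specific discharge q = 0.5789 × 0.006096 = 0.003529 m/d
Average linear velocity = 0.003529 / 0.12 = 0.02941 m/d
t = L / v = 414 / 0.02941 = 14080 d
   = 14080 / 365 = 38.6 yr

38.6 years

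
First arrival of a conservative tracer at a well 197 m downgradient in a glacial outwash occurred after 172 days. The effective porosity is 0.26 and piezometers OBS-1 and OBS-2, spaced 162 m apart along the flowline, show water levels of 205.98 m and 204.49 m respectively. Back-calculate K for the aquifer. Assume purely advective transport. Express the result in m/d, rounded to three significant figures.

Hydraulic gradient i = (205.98 − 204.49) / 162 = 1.49 / 162 = 0.009198
v = L / t = 197 / 172 = 1.145 m/d
K = v · n / i = 1.145 × 0.26 / 0.009198 = 32.4 m/d

32.4 m/d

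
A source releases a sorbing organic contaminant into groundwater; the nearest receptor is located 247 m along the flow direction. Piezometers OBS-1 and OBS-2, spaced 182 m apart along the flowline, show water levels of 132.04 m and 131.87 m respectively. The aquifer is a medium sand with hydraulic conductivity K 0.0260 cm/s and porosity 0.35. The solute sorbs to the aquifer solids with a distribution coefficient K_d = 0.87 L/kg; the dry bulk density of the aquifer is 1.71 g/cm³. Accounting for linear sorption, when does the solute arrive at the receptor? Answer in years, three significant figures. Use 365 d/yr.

59.3 years

Hydraulic gradient i = (132.04 − 131.87) / 182 = 0.17 / 182 = 9.341e-4
K = 0.0260 cm/s × 864 = 22.46 m/d
Darcy flux q = K·i = 22.46 × 9.341e-4 = 0.02098 m/d
Seepage velocity v = q / n = 0.02098 / 0.35 = 0.05995 m/d
Retardation R = 1 + ρ_b·K_d/n = 1 + 1.71×0.87/0.35 = 5.251
Contaminant velocity v_c = v/R = 0.05995/5.251 = 0.01142 m/d
t = L/v_c = 247/0.01142 = 21630 d
   = 21630/365 = 59.3 yr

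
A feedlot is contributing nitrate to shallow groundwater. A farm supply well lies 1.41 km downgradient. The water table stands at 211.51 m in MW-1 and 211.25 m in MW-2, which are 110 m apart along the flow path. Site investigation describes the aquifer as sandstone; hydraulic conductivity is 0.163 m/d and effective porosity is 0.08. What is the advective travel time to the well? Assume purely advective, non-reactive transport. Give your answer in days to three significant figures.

293000 days

Hydraulic gradient i = (211.51 − 211.25) / 110 = 0.26 / 110 = 0.002364
q = Ki = 0.163 × 0.002364 = 3.853e-4 m/d
v_s = q/n_e = 3.853e-4/0.08 = 0.004816 m/d
L = 1.41 km = 1410 m
t = L / v = 1410 / 0.004816 = 292800 d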